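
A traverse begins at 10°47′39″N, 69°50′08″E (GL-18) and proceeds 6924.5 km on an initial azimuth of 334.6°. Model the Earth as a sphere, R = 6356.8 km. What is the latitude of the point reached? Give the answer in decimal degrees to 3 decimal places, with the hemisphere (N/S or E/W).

60.832°N

GL-18: φ = +10.79417°, λ = +69.83556°
δ = d/R = 6924.5/6356.8 = 1.089306 rad
φ₂ = arcsin(sin φ₁ cos δ + cos φ₁ sin δ cos θ)
   = arcsin(0.18728·0.46310 + 0.98231·0.88631·0.90334) = 60.83209°
λ₂ = λ₁ + atan2(sin θ sin δ cos φ₁, cos δ − sin φ₁ sin φ₂) = 18.57149°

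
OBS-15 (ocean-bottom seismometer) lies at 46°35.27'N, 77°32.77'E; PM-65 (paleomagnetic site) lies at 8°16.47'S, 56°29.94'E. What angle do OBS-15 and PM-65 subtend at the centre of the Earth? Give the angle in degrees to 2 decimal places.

OBS-15: φ = +46.58783°, λ = +77.54617°
PM-65: φ = -8.27450°, λ = +56.49900°
Δφ = -54.8623°,  Δλ = -21.0472°
a = sin²(Δφ/2) + cos φ₁ cos φ₂ sin²(Δλ/2) = 0.234914
c = 2·arcsin(√a) = 1.011994 rad = 57.9830°

57.98°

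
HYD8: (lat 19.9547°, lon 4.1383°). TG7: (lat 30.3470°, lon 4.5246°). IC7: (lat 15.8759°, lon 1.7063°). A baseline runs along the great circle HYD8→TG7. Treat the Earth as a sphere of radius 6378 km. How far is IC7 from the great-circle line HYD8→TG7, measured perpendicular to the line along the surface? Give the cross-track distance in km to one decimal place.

245.7 km

δ₁₃ = central angle HYD8→IC7 = 0.081842 rad  (haversine)
θ₁₃ = bearing HYD8→IC7 = 209.951°,  θ₁₂ = bearing HYD8→TG7 = 1.847°
dₓₜ = R·arcsin(sin δ₁₃ · sin(θ₁₃ − θ₁₂)) = 6378·arcsin(0.08175·sin(208.104°)) = -245.680 km
|dₓₜ| = 245.680 km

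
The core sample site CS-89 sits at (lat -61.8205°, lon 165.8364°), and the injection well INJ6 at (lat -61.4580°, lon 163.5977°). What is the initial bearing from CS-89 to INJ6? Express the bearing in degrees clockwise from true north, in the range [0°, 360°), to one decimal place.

Δλ = -2.2387°
y = sin Δλ · cos φ₂ = -0.018664
x = cos φ₁ sin φ₂ − sin φ₁ cos φ₂ cos Δλ = 0.006005
θ = atan2(y, x) = -72.1642° → 287.8358° (mod 360°)

287.8°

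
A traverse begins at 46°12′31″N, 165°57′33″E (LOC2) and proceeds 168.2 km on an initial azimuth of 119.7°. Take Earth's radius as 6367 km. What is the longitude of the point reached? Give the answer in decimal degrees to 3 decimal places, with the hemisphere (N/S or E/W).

LOC2: φ = +46.20861°, λ = +165.95917°
δ = d/R = 168.2/6367 = 0.026417 rad
φ₂ = arcsin(sin φ₁ cos δ + cos φ₁ sin δ cos θ)
   = arcsin(0.72186·0.99965 + 0.69203·0.02641·-0.49546) = 45.44322°
λ₂ = λ₁ + atan2(sin θ sin δ cos φ₁, cos δ − sin φ₁ sin φ₂) = 167.83320°

167.833°E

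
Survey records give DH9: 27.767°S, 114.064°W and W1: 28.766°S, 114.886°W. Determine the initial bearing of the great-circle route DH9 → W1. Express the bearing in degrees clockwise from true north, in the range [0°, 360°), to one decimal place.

Δλ = -0.8220°
y = sin Δλ · cos φ₂ = -0.012576
x = cos φ₁ sin φ₂ − sin φ₁ cos φ₂ cos Δλ = -0.017477
θ = atan2(y, x) = -144.2628° → 215.7372° (mod 360°)

215.7°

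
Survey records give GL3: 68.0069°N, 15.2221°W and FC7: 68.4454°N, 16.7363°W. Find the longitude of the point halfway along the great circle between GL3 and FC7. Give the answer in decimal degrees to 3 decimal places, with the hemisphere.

15.972°W

Bx = cos φ₂ cos Δλ = 0.367259,  By = cos φ₂ sin Δλ = -0.009708
φₘ = atan2(sin φ₁ + sin φ₂, √((cos φ₁ + Bx)² + By²)) = 68.22787°
λₘ = λ₁ + atan2(By, cos φ₁ + Bx) = -15.97195°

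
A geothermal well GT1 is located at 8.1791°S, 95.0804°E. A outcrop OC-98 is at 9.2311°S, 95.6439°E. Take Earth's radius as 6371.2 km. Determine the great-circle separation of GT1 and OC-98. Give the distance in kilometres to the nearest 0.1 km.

132.4 km

Δφ = -1.0520°,  Δλ = 0.5635°
a = sin²(Δφ/2) + cos φ₁ cos φ₂ sin²(Δλ/2) = 0.000108
c = 2·arcsin(√a) = 0.020776 rad = 1.1904°
d = R·c = 6371.2 × 0.020776 = 132.4 km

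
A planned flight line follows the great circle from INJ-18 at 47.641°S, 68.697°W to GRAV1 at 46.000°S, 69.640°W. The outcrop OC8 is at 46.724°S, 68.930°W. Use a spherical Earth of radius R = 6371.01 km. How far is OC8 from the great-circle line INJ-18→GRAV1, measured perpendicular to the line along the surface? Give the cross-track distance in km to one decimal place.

δ₁₃ = central angle INJ-18→OC8 = 0.016242 rad  (haversine)
θ₁₃ = bearing INJ-18→OC8 = 350.116°,  θ₁₂ = bearing INJ-18→GRAV1 = 338.189°
dₓₜ = R·arcsin(sin δ₁₃ · sin(θ₁₃ − θ₁₂)) = 6371.01·arcsin(0.01624·sin(11.927°)) = 21.384 km
|dₓₜ| = 21.384 km

21.4 km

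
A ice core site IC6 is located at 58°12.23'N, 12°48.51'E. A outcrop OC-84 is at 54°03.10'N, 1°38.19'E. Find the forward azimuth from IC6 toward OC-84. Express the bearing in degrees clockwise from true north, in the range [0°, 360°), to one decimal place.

241.0°

IC6: φ = +58.20383°, λ = +12.80850°
OC-84: φ = +54.05167°, λ = +1.63650°
Δλ = -11.1720°
y = sin Δλ · cos φ₂ = -0.113745
x = cos φ₁ sin φ₂ − sin φ₁ cos φ₂ cos Δλ = -0.062950
θ = atan2(y, x) = -118.9617° → 241.0383° (mod 360°)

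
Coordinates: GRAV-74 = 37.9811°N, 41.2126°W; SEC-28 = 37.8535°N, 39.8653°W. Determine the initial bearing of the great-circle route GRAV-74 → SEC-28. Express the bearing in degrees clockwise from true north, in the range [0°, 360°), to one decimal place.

Δλ = 1.3473°
y = sin Δλ · cos φ₂ = 0.018565
x = cos φ₁ sin φ₂ − sin φ₁ cos φ₂ cos Δλ = -0.002093
θ = atan2(y, x) = 96.4313° → 96.4313° (mod 360°)

96.4°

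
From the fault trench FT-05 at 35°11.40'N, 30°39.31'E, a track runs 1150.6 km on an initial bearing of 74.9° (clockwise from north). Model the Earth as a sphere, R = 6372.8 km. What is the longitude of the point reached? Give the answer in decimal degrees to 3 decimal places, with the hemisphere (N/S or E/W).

43.233°E

FT-05: φ = +35.19000°, λ = +30.65517°
δ = d/R = 1150.6/6372.8 = 0.180549 rad
φ₂ = arcsin(sin φ₁ cos δ + cos φ₁ sin δ cos θ)
   = arcsin(0.57629·0.98375 + 0.81725·0.17957·0.26050) = 37.23977°
λ₂ = λ₁ + atan2(sin θ sin δ cos φ₁, cos δ − sin φ₁ sin φ₂) = 43.23328°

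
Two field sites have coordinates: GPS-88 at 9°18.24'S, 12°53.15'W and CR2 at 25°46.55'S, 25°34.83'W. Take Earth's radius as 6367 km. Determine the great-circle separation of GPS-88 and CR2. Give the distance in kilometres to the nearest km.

2268 km

GPS-88: φ = -9.30400°, λ = -12.88583°
CR2: φ = -25.77583°, λ = -25.58050°
Δφ = -16.4718°,  Δλ = -12.6947°
a = sin²(Δφ/2) + cos φ₁ cos φ₂ sin²(Δλ/2) = 0.031382
c = 2·arcsin(√a) = 0.356179 rad = 20.4075°
d = R·c = 6367 × 0.356179 = 2267.8 km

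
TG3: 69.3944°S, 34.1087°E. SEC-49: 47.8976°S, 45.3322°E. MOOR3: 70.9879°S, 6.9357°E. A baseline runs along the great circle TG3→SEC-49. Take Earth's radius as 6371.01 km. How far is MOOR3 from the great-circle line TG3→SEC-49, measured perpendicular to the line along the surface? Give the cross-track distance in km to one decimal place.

755.9 km

δ₁₃ = central angle TG3→MOOR3 = 0.161671 rad  (haversine)
θ₁₃ = bearing TG3→MOOR3 = 247.553°,  θ₁₂ = bearing TG3→SEC-49 = 20.212°
dₓₜ = R·arcsin(sin δ₁₃ · sin(θ₁₃ − θ₁₂)) = 6371.01·arcsin(0.16097·sin(227.341°)) = -755.941 km
|dₓₜ| = 755.941 km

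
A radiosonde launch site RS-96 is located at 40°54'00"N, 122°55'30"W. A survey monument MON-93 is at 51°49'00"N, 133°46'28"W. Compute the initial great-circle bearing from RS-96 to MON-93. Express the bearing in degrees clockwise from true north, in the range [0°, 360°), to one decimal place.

RS-96: φ = +40.90000°, λ = -122.92500°
MON-93: φ = +51.81667°, λ = -133.77444°
Δλ = -10.8494°
y = sin Δλ · cos φ₂ = -0.116359
x = cos φ₁ sin φ₂ − sin φ₁ cos φ₂ cos Δλ = 0.196616
θ = atan2(y, x) = -30.6175° → 329.3825° (mod 360°)

329.4°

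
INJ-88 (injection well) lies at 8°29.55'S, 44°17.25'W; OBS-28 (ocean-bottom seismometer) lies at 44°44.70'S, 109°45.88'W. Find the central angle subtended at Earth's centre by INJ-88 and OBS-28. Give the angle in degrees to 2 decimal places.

66.70°

INJ-88: φ = -8.49250°, λ = -44.28750°
OBS-28: φ = -44.74500°, λ = -109.76467°
Δφ = -36.2525°,  Δλ = -65.4772°
a = sin²(Δφ/2) + cos φ₁ cos φ₂ sin²(Δλ/2) = 0.302240
c = 2·arcsin(√a) = 1.164163 rad = 66.7016°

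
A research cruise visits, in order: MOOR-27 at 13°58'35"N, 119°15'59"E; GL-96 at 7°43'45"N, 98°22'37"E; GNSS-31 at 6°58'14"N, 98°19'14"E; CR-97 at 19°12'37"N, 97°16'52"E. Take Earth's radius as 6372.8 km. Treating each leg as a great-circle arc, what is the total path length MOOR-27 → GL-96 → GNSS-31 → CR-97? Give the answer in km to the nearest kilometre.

MOOR-27: φ = +13.97639°, λ = +119.26639°
GL-96: φ = +7.72917°, λ = +98.37694°
GNSS-31: φ = +6.97056°, λ = +98.32056°
CR-97: φ = +19.21028°, λ = +97.28111°
MOOR-27→GL-96: c = 0.374044 rad, d = 2383.71 km
GL-96→GNSS-31: c = 0.013276 rad, d = 84.61 km
GNSS-31→CR-97: c = 0.214350 rad, d = 1366.01 km
Total = 2383.71 + 84.61 + 1366.01 = 3834.33 km

3834 km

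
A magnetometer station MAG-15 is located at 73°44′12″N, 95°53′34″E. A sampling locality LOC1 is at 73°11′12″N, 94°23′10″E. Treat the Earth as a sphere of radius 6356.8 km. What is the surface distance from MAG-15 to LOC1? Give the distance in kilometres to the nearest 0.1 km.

77.4 km

MAG-15: φ = +73.73667°, λ = +95.89278°
LOC1: φ = +73.18667°, λ = +94.38611°
Δφ = -0.5500°,  Δλ = -1.5067°
a = sin²(Δφ/2) + cos φ₁ cos φ₂ sin²(Δλ/2) = 0.000037
c = 2·arcsin(√a) = 0.012172 rad = 0.6974°
d = R·c = 6356.8 × 0.012172 = 77.4 km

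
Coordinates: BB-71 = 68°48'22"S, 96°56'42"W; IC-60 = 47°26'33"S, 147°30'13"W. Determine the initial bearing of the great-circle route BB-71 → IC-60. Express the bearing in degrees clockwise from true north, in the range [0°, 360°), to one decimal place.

BB-71: φ = -68.80611°, λ = -96.94500°
IC-60: φ = -47.44250°, λ = -147.50361°
Δλ = -50.5586°
y = sin Δλ · cos φ₂ = -0.522312
x = cos φ₁ sin φ₂ − sin φ₁ cos φ₂ cos Δλ = 0.134304
θ = atan2(y, x) = -75.5797° → 284.4203° (mod 360°)

284.4°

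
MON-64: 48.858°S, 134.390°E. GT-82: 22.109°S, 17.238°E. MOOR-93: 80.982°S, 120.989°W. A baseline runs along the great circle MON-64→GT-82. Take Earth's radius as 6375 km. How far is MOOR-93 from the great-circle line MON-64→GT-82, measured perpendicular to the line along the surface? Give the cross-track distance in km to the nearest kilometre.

4478 km

δ₁₃ = central angle MON-64→MOOR-93 = 0.770244 rad  (haversine)
θ₁₃ = bearing MON-64→MOOR-93 = 167.419°,  θ₁₂ = bearing MON-64→GT-82 = 235.526°
dₓₜ = R·arcsin(sin δ₁₃ · sin(θ₁₃ − θ₁₂)) = 6375·arcsin(0.69631·sin(-68.107°)) = -4478.148 km
|dₓₜ| = 4478.148 km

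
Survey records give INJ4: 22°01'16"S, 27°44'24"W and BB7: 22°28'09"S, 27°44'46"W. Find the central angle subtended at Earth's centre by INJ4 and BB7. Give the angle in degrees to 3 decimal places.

INJ4: φ = -22.02111°, λ = -27.74000°
BB7: φ = -22.46917°, λ = -27.74611°
Δφ = -0.4481°,  Δλ = -0.0061°
a = sin²(Δφ/2) + cos φ₁ cos φ₂ sin²(Δλ/2) = 0.000015
c = 2·arcsin(√a) = 0.007821 rad = 0.4481°

0.448°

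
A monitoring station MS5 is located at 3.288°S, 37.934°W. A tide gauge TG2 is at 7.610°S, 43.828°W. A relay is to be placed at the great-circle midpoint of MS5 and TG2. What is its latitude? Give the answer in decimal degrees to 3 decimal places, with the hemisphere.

5.456°S

Bx = cos φ₂ cos Δλ = 0.985953,  By = cos φ₂ sin Δλ = -0.101784
φₘ = atan2(sin φ₁ + sin φ₂, √((cos φ₁ + Bx)² + By²)) = -5.45617°
λₘ = λ₁ + atan2(By, cos φ₁ + Bx) = -40.87038°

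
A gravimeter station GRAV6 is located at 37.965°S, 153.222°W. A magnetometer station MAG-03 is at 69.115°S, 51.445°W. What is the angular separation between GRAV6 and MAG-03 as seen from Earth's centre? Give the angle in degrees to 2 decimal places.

58.84°

Δφ = -31.1500°,  Δλ = 101.7770°
a = sin²(Δφ/2) + cos φ₁ cos φ₂ sin²(Δλ/2) = 0.241301
c = 2·arcsin(√a) = 1.026990 rad = 58.8422°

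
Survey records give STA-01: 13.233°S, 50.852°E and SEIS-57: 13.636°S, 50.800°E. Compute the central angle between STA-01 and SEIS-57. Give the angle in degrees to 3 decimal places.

0.406°

Δφ = -0.4030°,  Δλ = -0.0520°
a = sin²(Δφ/2) + cos φ₁ cos φ₂ sin²(Δλ/2) = 0.000013
c = 2·arcsin(√a) = 0.007089 rad = 0.4062°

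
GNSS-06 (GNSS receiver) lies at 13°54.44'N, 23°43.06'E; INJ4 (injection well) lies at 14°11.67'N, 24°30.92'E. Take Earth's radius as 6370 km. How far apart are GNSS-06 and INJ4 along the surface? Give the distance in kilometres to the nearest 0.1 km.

91.8 km

GNSS-06: φ = +13.90733°, λ = +23.71767°
INJ4: φ = +14.19450°, λ = +24.51533°
Δφ = 0.2872°,  Δλ = 0.7977°
a = sin²(Δφ/2) + cos φ₁ cos φ₂ sin²(Δλ/2) = 0.000052
c = 2·arcsin(√a) = 0.014405 rad = 0.8254°
d = R·c = 6370 × 0.014405 = 91.8 km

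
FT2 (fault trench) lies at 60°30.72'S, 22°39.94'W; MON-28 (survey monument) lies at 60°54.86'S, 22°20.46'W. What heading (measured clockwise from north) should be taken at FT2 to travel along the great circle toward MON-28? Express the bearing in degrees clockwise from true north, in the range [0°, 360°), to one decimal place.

FT2: φ = -60.51200°, λ = -22.66567°
MON-28: φ = -60.91433°, λ = -22.34100°
Δλ = 0.3247°
y = sin Δλ · cos φ₂ = 0.002755
x = cos φ₁ sin φ₂ − sin φ₁ cos φ₂ cos Δλ = -0.007029
θ = atan2(y, x) = 158.5999° → 158.5999° (mod 360°)

158.6°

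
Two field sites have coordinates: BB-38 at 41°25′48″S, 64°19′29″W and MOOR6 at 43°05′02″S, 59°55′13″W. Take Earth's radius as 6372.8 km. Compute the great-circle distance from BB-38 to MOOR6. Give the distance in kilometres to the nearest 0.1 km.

406.5 km

BB-38: φ = -41.43000°, λ = -64.32472°
MOOR6: φ = -43.08389°, λ = -59.92028°
Δφ = -1.6539°,  Δλ = 4.4044°
a = sin²(Δφ/2) + cos φ₁ cos φ₂ sin²(Δλ/2) = 0.001017
c = 2·arcsin(√a) = 0.063788 rad = 3.6548°
d = R·c = 6372.8 × 0.063788 = 406.5 km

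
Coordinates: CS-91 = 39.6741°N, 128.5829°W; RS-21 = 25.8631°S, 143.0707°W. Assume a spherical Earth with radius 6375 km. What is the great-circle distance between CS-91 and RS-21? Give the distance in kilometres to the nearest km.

7445 km

Δφ = -65.5372°,  Δλ = -14.4878°
a = sin²(Δφ/2) + cos φ₁ cos φ₂ sin²(Δλ/2) = 0.303961
c = 2·arcsin(√a) = 1.167906 rad = 66.9161°
d = R·c = 6375 × 1.167906 = 7445.4 km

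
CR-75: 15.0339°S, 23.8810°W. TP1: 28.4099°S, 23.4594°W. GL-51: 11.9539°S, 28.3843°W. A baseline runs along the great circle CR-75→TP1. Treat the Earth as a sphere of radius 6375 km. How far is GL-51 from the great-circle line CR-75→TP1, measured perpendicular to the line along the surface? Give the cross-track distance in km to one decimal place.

480.5 km

δ₁₃ = central angle CR-75→GL-51 = 0.093430 rad  (haversine)
θ₁₃ = bearing CR-75→GL-51 = 304.578°,  θ₁₂ = bearing CR-75→TP1 = 178.398°
dₓₜ = R·arcsin(sin δ₁₃ · sin(θ₁₃ − θ₁₂)) = 6375·arcsin(0.09329·sin(126.180°)) = 480.513 km
|dₓₜ| = 480.513 km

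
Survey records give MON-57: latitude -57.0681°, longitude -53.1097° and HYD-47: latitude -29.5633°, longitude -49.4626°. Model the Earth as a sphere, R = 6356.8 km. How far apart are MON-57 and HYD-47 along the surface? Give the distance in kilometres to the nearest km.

3065 km

Δφ = 27.5048°,  Δλ = 3.6471°
a = sin²(Δφ/2) + cos φ₁ cos φ₂ sin²(Δλ/2) = 0.056993
c = 2·arcsin(√a) = 0.482119 rad = 27.6234°
d = R·c = 6356.8 × 0.482119 = 3064.7 km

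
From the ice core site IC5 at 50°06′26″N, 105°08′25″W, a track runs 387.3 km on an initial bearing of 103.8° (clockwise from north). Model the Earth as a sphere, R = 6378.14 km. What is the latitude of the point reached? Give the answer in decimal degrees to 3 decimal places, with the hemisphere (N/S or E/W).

49.161°N

IC5: φ = +50.10722°, λ = -105.14028°
δ = d/R = 387.3/6378.14 = 0.060723 rad
φ₂ = arcsin(sin φ₁ cos δ + cos φ₁ sin δ cos θ)
   = arcsin(0.76725·0.99816 + 0.64135·0.06069·-0.23853) = 49.16081°
λ₂ = λ₁ + atan2(sin θ sin δ cos φ₁, cos δ − sin φ₁ sin φ₂) = -99.96967°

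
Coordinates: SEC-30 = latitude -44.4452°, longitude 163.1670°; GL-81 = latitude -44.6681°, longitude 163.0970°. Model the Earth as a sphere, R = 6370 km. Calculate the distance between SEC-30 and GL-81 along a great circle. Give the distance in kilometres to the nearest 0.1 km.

25.4 km

Δφ = -0.2229°,  Δλ = -0.0700°
a = sin²(Δφ/2) + cos φ₁ cos φ₂ sin²(Δλ/2) = 0.000004
c = 2·arcsin(√a) = 0.003987 rad = 0.2284°
d = R·c = 6370 × 0.003987 = 25.4 km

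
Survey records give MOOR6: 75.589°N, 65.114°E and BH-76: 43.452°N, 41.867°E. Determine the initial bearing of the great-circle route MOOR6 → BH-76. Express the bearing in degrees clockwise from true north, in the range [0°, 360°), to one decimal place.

Δλ = -23.2470°
y = sin Δλ · cos φ₂ = -0.286530
x = cos φ₁ sin φ₂ − sin φ₁ cos φ₂ cos Δλ = -0.474861
θ = atan2(y, x) = -148.8934° → 211.1066° (mod 360°)

211.1°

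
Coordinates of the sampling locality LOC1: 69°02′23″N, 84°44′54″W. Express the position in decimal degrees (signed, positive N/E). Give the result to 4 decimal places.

+69.0397°, -84.7483°

lat: 69.0397° N → +69.0397°
lon: 84.7483° W → -84.7483°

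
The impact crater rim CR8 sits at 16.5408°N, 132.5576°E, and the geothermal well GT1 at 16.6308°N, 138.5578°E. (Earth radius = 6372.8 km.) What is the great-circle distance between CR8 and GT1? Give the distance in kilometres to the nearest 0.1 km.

639.7 km

Δφ = 0.0900°,  Δλ = 6.0002°
a = sin²(Δφ/2) + cos φ₁ cos φ₂ sin²(Δλ/2) = 0.002517
c = 2·arcsin(√a) = 0.100375 rad = 5.7510°
d = R·c = 6372.8 × 0.100375 = 639.7 km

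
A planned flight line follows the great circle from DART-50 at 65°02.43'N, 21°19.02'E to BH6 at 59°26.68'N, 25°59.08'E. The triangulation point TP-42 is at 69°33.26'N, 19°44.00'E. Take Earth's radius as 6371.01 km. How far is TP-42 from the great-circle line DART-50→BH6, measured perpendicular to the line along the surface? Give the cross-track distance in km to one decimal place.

DART-50: φ = +65.04050°, λ = +21.31700°
BH6: φ = +59.44467°, λ = +25.98467°
TP-42: φ = +69.55433°, λ = +19.73333°
δ₁₃ = central angle DART-50→TP-42 = 0.079493 rad  (haversine)
θ₁₃ = bearing DART-50→TP-42 = 353.017°,  θ₁₂ = bearing DART-50→BH6 = 156.683°
dₓₜ = R·arcsin(sin δ₁₃ · sin(θ₁₃ − θ₁₂)) = 6371.01·arcsin(0.07941·sin(196.334°)) = -142.292 km
|dₓₜ| = 142.292 km

142.3 km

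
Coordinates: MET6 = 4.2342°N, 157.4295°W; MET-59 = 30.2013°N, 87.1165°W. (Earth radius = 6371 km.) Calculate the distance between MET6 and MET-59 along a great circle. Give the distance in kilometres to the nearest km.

Δφ = 25.9671°,  Δλ = 70.3130°
a = sin²(Δφ/2) + cos φ₁ cos φ₂ sin²(Δλ/2) = 0.336250
c = 2·arcsin(√a) = 1.237139 rad = 70.8828°
d = R·c = 6371 × 1.237139 = 7881.8 km

7882 km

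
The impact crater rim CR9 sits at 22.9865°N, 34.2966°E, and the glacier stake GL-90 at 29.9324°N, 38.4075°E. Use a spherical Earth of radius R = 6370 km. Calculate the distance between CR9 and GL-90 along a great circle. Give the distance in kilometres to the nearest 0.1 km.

Δφ = 6.9459°,  Δλ = 4.1109°
a = sin²(Δφ/2) + cos φ₁ cos φ₂ sin²(Δλ/2) = 0.004696
c = 2·arcsin(√a) = 0.137161 rad = 7.8587°
d = R·c = 6370 × 0.137161 = 873.7 km

873.7 km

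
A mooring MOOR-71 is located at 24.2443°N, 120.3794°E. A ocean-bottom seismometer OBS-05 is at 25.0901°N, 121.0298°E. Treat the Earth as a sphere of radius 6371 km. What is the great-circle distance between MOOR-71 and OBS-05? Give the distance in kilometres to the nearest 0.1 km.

Δφ = 0.8458°,  Δλ = 0.6504°
a = sin²(Δφ/2) + cos φ₁ cos φ₂ sin²(Δλ/2) = 0.000081
c = 2·arcsin(√a) = 0.018009 rad = 1.0318°
d = R·c = 6371 × 0.018009 = 114.7 km

114.7 km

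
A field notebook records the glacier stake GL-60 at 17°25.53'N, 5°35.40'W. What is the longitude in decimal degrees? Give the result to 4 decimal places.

5° + 35.40′/60 = 5 + 0.59000 = 5.5900°

5.5900°W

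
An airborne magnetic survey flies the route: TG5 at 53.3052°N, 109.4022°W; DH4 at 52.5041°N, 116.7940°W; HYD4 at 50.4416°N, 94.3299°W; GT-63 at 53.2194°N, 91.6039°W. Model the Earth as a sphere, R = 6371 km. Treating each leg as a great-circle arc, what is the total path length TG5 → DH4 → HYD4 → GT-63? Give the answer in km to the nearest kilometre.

2431 km

TG5→DH4: c = 0.079021 rad, d = 503.44 km
DH4→HYD4: c = 0.245829 rad, d = 1566.17 km
HYD4→GT-63: c = 0.056691 rad, d = 361.18 km
Total = 503.44 + 1566.17 + 361.18 = 2430.80 km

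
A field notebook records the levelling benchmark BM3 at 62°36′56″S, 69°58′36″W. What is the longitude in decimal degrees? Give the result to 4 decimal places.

69.9767°W

69° + 58′/60 + 36″/3600 = 69 + 0.96667 + 0.01000 = 69.9767°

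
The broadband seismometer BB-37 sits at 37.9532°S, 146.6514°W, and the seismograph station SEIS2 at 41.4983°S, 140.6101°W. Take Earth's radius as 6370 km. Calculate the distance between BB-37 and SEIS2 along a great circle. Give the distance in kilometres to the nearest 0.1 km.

649.5 km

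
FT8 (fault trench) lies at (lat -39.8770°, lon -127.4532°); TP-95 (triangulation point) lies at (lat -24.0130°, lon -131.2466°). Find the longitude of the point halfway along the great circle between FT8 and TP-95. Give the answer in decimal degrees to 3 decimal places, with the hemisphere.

Bx = cos φ₂ cos Δλ = 0.911452,  By = cos φ₂ sin Δλ = -0.060433
φₘ = atan2(sin φ₁ + sin φ₂, √((cos φ₁ + Bx)² + By²)) = -31.95899°
λₘ = λ₁ + atan2(By, cos φ₁ + Bx) = -129.51474°

129.515°W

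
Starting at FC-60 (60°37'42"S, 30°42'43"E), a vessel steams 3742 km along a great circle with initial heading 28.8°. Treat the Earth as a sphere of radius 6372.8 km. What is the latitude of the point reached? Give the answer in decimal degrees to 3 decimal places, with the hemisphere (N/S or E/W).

FC-60: φ = -60.62833°, λ = +30.71194°
δ = d/R = 3742/6372.8 = 0.587183 rad
φ₂ = arcsin(sin φ₁ cos δ + cos φ₁ sin δ cos θ)
   = arcsin(-0.87146·0.83250 + 0.49047·0.55402·0.87631) = -29.16800°
λ₂ = λ₁ + atan2(sin θ sin δ cos φ₁, cos δ − sin φ₁ sin φ₂) = 48.50979°

29.168°S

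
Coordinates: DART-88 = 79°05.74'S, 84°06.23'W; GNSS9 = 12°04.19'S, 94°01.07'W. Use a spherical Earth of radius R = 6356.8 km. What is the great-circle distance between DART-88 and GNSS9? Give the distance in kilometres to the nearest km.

DART-88: φ = -79.09567°, λ = -84.10383°
GNSS9: φ = -12.06983°, λ = -94.01783°
Δφ = 67.0258°,  Δλ = -9.9140°
a = sin²(Δφ/2) + cos φ₁ cos φ₂ sin²(Δλ/2) = 0.306223
c = 2·arcsin(√a) = 1.172820 rad = 67.1976°
d = R·c = 6356.8 × 1.172820 = 7455.4 km

7455 km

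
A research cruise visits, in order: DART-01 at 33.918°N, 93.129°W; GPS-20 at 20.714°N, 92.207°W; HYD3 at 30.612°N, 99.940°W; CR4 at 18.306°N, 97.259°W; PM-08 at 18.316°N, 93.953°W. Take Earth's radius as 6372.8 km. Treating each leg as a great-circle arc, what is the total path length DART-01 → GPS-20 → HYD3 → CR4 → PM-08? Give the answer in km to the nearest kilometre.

4561 km

DART-01→GPS-20: c = 0.230893 rad, d = 1471.43 km
GPS-20→HYD3: c = 0.211131 rad, d = 1345.50 km
HYD3→CR4: c = 0.218937 rad, d = 1395.24 km
CR4→PM-08: c = 0.054778 rad, d = 349.09 km
Total = 1471.43 + 1345.50 + 1395.24 + 349.09 = 4561.26 km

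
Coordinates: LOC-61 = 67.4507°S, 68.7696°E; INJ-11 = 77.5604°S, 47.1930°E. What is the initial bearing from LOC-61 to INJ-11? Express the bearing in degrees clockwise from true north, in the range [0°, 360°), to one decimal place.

202.7°

Δλ = -21.5766°
y = sin Δλ · cos φ₂ = -0.079216
x = cos φ₁ sin φ₂ − sin φ₁ cos φ₂ cos Δλ = -0.189474
θ = atan2(y, x) = -157.3110° → 202.6890° (mod 360°)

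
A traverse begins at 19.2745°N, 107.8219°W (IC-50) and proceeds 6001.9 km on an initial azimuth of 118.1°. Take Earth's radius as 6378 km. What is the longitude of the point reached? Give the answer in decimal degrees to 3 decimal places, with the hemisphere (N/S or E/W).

δ = d/R = 6001.9/6378 = 0.941032 rad
φ₂ = arcsin(sin φ₁ cos δ + cos φ₁ sin δ cos θ)
   = arcsin(0.33009·0.58895 + 0.94395·0.80817·-0.47101) = -9.49193°
λ₂ = λ₁ + atan2(sin θ sin δ cos φ₁, cos δ − sin φ₁ sin φ₂) = -61.53567°

61.536°W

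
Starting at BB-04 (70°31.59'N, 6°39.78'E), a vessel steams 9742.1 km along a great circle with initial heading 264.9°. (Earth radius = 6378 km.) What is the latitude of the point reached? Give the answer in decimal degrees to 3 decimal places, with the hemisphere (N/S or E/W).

0.644°N

BB-04: φ = +70.52650°, λ = +6.66300°
δ = d/R = 9742.1/6378 = 1.527454 rad
φ₂ = arcsin(sin φ₁ cos δ + cos φ₁ sin δ cos θ)
   = arcsin(0.94280·0.04333 + 0.33337·0.99906·-0.08889) = 0.64422°
λ₂ = λ₁ + atan2(sin θ sin δ cos φ₁, cos δ − sin φ₁ sin φ₂) = -77.70255°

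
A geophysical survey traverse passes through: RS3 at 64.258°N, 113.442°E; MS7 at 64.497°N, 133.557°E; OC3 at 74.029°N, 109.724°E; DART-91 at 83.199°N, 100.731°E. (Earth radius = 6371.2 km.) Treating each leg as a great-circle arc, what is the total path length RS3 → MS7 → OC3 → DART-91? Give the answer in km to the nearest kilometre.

3395 km

RS3→MS7: c = 0.151239 rad, d = 963.58 km
MS7→OC3: c = 0.219111 rad, d = 1396.00 km
OC3→DART-91: c = 0.162541 rad, d = 1035.58 km
Total = 963.58 + 1396.00 + 1035.58 = 3395.15 km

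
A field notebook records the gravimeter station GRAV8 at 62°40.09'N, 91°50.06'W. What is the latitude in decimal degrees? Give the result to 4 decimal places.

62° + 40.09′/60 = 62 + 0.66817 = 62.6682°

62.6682°N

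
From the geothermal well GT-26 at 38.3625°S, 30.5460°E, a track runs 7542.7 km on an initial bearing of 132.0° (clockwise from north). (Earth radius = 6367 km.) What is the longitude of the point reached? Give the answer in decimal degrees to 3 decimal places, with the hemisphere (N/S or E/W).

127.945°E

δ = d/R = 7542.7/6367 = 1.184655 rad
φ₂ = arcsin(sin φ₁ cos δ + cos φ₁ sin δ cos θ)
   = arcsin(-0.62063·0.37662 + 0.78410·0.92637·-0.66913) = -46.03590°
λ₂ = λ₁ + atan2(sin θ sin δ cos φ₁, cos δ − sin φ₁ sin φ₂) = 127.94535°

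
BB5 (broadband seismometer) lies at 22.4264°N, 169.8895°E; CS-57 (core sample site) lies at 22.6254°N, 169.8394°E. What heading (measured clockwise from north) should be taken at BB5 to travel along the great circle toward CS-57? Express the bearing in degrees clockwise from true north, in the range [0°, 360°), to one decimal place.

346.9°

Δλ = -0.0501°
y = sin Δλ · cos φ₂ = -0.000807
x = cos φ₁ sin φ₂ − sin φ₁ cos φ₂ cos Δλ = 0.003473
θ = atan2(y, x) = -13.0819° → 346.9181° (mod 360°)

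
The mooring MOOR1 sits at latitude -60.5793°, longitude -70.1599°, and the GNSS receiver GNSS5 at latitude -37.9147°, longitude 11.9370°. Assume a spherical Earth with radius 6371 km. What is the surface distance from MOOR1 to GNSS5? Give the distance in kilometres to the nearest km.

Δφ = 22.6646°,  Δλ = 82.0969°
a = sin²(Δφ/2) + cos φ₁ cos φ₂ sin²(Δλ/2) = 0.205737
c = 2·arcsin(√a) = 0.941561 rad = 53.9475°
d = R·c = 6371 × 0.941561 = 5998.7 km

5999 km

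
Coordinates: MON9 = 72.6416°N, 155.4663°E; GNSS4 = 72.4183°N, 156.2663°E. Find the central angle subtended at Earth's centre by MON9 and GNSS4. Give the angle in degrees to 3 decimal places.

Δφ = -0.2233°,  Δλ = 0.8000°
a = sin²(Δφ/2) + cos φ₁ cos φ₂ sin²(Δλ/2) = 0.000008
c = 2·arcsin(√a) = 0.005723 rad = 0.3279°

0.328°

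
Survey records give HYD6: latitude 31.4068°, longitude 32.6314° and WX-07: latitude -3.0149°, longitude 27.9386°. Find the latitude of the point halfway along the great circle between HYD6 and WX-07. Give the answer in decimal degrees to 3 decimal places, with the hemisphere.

14.207°N

Bx = cos φ₂ cos Δλ = 0.995268,  By = cos φ₂ sin Δλ = -0.081700
φₘ = atan2(sin φ₁ + sin φ₂, √((cos φ₁ + Bx)² + By²)) = 14.20731°
λₘ = λ₁ + atan2(By, cos φ₁ + Bx) = 30.10104°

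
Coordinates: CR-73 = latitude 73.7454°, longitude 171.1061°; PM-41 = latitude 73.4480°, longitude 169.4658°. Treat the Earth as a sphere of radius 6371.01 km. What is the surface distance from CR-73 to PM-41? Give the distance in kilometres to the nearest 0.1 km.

Δφ = -0.2974°,  Δλ = -1.6403°
a = sin²(Δφ/2) + cos φ₁ cos φ₂ sin²(Δλ/2) = 0.000023
c = 2·arcsin(√a) = 0.009607 rad = 0.5504°
d = R·c = 6371.01 × 0.009607 = 61.2 km

61.2 km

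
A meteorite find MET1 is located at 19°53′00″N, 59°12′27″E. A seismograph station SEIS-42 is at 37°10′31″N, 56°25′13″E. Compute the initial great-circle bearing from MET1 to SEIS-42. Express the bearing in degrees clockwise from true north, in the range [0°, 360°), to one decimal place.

MET1: φ = +19.88333°, λ = +59.20750°
SEIS-42: φ = +37.17528°, λ = +56.42028°
Δλ = -2.7872°
y = sin Δλ · cos φ₂ = -0.038746
x = cos φ₁ sin φ₂ − sin φ₁ cos φ₂ cos Δλ = 0.297561
θ = atan2(y, x) = -7.4188° → 352.5812° (mod 360°)

352.6°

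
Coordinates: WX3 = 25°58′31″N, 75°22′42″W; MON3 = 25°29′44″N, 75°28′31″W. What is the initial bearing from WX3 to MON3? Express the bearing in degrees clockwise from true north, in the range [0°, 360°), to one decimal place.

WX3: φ = +25.97528°, λ = -75.37833°
MON3: φ = +25.49556°, λ = -75.47528°
Δλ = -0.0969°
y = sin Δλ · cos φ₂ = -0.001527
x = cos φ₁ sin φ₂ − sin φ₁ cos φ₂ cos Δλ = -0.008372
θ = atan2(y, x) = -169.6618° → 190.3382° (mod 360°)

190.3°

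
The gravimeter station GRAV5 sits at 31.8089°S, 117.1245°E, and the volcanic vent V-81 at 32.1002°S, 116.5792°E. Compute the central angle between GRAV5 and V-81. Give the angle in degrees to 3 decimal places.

Δφ = -0.2913°,  Δλ = -0.5453°
a = sin²(Δφ/2) + cos φ₁ cos φ₂ sin²(Δλ/2) = 0.000023
c = 2·arcsin(√a) = 0.009542 rad = 0.5467°

0.547°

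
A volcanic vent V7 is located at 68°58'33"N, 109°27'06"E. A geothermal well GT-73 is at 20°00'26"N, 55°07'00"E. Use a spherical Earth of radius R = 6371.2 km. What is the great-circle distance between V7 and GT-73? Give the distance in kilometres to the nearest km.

V7: φ = +68.97583°, λ = +109.45167°
GT-73: φ = +20.00722°, λ = +55.11667°
Δφ = -48.9686°,  Δλ = -54.3350°
a = sin²(Δφ/2) + cos φ₁ cos φ₂ sin²(Δλ/2) = 0.242044
c = 2·arcsin(√a) = 1.028724 rad = 58.9415°
d = R·c = 6371.2 × 1.028724 = 6554.2 km

6554 km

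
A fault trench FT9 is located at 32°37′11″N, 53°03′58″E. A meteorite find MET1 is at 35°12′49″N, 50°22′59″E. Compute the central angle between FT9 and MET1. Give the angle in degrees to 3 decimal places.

FT9: φ = +32.61972°, λ = +53.06611°
MET1: φ = +35.21361°, λ = +50.38306°
Δφ = 2.5939°,  Δλ = -2.6831°
a = sin²(Δφ/2) + cos φ₁ cos φ₂ sin²(Δλ/2) = 0.000889
c = 2·arcsin(√a) = 0.059657 rad = 3.4181°

3.418°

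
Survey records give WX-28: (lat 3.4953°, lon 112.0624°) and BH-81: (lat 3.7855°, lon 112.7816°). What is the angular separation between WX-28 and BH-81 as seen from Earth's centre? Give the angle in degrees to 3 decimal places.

Δφ = 0.2902°,  Δλ = 0.7192°
a = sin²(Δφ/2) + cos φ₁ cos φ₂ sin²(Δλ/2) = 0.000046
c = 2·arcsin(√a) = 0.013512 rad = 0.7742°

0.774°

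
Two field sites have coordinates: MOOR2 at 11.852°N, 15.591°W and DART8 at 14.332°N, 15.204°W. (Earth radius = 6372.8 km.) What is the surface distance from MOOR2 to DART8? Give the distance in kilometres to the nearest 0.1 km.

Δφ = 2.4800°,  Δλ = 0.3870°
a = sin²(Δφ/2) + cos φ₁ cos φ₂ sin²(Δλ/2) = 0.000479
c = 2·arcsin(√a) = 0.043781 rad = 2.5085°
d = R·c = 6372.8 × 0.043781 = 279.0 km

279.0 km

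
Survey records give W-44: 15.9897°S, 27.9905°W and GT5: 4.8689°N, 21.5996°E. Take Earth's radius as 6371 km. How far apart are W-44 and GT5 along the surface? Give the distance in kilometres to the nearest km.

5927 km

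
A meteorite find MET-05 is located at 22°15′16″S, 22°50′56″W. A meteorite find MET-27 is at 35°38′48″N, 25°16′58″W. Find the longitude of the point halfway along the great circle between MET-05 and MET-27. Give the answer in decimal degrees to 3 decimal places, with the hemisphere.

MET-05: φ = -22.25444°, λ = -22.84889°
MET-27: φ = +35.64667°, λ = -25.28278°
Bx = cos φ₂ cos Δλ = 0.811893,  By = cos φ₂ sin Δλ = -0.034509
φₘ = atan2(sin φ₁ + sin φ₂, √((cos φ₁ + Bx)² + By²)) = 6.69760°
λₘ = λ₁ + atan2(By, cos φ₁ + Bx) = -23.98679°

23.987°W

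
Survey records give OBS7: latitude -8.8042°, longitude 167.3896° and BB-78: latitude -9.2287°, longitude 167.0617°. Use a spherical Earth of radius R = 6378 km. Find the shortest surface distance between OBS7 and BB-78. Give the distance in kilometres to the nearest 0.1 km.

Δφ = -0.4245°,  Δλ = -0.3279°
a = sin²(Δφ/2) + cos φ₁ cos φ₂ sin²(Δλ/2) = 0.000022
c = 2·arcsin(√a) = 0.009319 rad = 0.5339°
d = R·c = 6378 × 0.009319 = 59.4 km

59.4 km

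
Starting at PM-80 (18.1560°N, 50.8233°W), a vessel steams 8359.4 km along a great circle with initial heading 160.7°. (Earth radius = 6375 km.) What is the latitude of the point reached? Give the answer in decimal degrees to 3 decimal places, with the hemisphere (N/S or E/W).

51.889°S

δ = d/R = 8359.4/6375 = 1.311278 rad
φ₂ = arcsin(sin φ₁ cos δ + cos φ₁ sin δ cos θ)
   = arcsin(0.31161·0.25661 + 0.95021·0.96651·-0.94380) = -51.88908°
λ₂ = λ₁ + atan2(sin θ sin δ cos φ₁, cos δ − sin φ₁ sin φ₂) = -19.65284°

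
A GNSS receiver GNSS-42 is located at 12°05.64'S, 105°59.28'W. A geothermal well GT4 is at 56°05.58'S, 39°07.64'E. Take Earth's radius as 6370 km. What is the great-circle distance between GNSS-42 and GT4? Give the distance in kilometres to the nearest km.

GNSS-42: φ = -12.09400°, λ = -105.98800°
GT4: φ = -56.09300°, λ = +39.12733°
Δφ = -43.9990°,  Δλ = 145.1153°
a = sin²(Δφ/2) + cos φ₁ cos φ₂ sin²(Δλ/2) = 0.636781
c = 2·arcsin(√a) = 1.847890 rad = 105.8763°
d = R·c = 6370 × 1.847890 = 11771.1 km

11771 km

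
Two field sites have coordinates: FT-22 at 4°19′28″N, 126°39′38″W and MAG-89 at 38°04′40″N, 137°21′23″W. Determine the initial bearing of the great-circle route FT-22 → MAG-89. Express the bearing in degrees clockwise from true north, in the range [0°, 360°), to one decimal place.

345.3°

FT-22: φ = +4.32444°, λ = -126.66056°
MAG-89: φ = +38.07778°, λ = -137.35639°
Δλ = -10.6958°
y = sin Δλ · cos φ₂ = -0.146096
x = cos φ₁ sin φ₂ − sin φ₁ cos φ₂ cos Δλ = 0.556650
θ = atan2(y, x) = -14.7059° → 345.2941° (mod 360°)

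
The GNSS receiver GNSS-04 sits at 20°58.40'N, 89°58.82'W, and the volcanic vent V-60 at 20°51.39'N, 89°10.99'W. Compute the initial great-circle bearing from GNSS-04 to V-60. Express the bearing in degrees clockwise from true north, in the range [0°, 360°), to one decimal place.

98.8°

GNSS-04: φ = +20.97333°, λ = -89.98033°
V-60: φ = +20.85650°, λ = -89.18317°
Δλ = 0.7972°
y = sin Δλ · cos φ₂ = 0.013001
x = cos φ₁ sin φ₂ − sin φ₁ cos φ₂ cos Δλ = -0.002007
θ = atan2(y, x) = 98.7745° → 98.7745° (mod 360°)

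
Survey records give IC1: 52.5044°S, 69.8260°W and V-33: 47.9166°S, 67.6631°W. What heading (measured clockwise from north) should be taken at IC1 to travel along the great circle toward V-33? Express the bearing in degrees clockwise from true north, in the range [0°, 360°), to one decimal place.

Δλ = 2.1629°
y = sin Δλ · cos φ₂ = 0.025294
x = cos φ₁ sin φ₂ − sin φ₁ cos φ₂ cos Δλ = 0.079608
θ = atan2(y, x) = 17.6269° → 17.6269° (mod 360°)

17.6°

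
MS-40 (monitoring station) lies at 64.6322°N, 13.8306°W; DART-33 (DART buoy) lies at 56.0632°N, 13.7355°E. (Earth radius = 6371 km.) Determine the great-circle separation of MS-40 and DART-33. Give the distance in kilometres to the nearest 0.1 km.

1769.3 km

Δφ = -8.5690°,  Δλ = 27.5661°
a = sin²(Δφ/2) + cos φ₁ cos φ₂ sin²(Δλ/2) = 0.019158
c = 2·arcsin(√a) = 0.277714 rad = 15.9118°
d = R·c = 6371 × 0.277714 = 1769.3 km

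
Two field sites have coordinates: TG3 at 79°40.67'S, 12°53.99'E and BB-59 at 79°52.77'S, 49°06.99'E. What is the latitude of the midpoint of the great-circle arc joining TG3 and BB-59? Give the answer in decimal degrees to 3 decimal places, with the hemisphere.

80.275°S

TG3: φ = -79.67783°, λ = +12.89983°
BB-59: φ = -79.87950°, λ = +49.11650°
Bx = cos φ₂ cos Δλ = 0.141768,  By = cos φ₂ sin Δλ = 0.103822
φₘ = atan2(sin φ₁ + sin φ₂, √((cos φ₁ + Bx)² + By²)) = -80.27496°
λₘ = λ₁ + atan2(By, cos φ₁ + Bx) = 30.82530°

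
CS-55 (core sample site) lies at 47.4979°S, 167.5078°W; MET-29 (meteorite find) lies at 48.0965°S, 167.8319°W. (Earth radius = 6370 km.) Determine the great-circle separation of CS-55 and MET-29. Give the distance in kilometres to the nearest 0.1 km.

Δφ = -0.5986°,  Δλ = -0.3241°
a = sin²(Δφ/2) + cos φ₁ cos φ₂ sin²(Δλ/2) = 0.000031
c = 2·arcsin(√a) = 0.011117 rad = 0.6370°
d = R·c = 6370 × 0.011117 = 70.8 km

70.8 km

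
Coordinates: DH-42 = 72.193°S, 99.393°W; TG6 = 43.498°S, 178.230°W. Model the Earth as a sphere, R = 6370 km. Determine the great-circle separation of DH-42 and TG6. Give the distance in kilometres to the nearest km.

Δφ = 28.6950°,  Δλ = -78.8370°
a = sin²(Δφ/2) + cos φ₁ cos φ₂ sin²(Δλ/2) = 0.150850
c = 2·arcsin(√a) = 0.797776 rad = 45.7092°
d = R·c = 6370 × 0.797776 = 5081.8 km

5082 km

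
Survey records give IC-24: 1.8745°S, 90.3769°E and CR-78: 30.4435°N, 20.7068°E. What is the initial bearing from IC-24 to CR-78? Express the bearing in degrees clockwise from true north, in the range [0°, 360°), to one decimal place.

Δλ = -69.6701°
y = sin Δλ · cos φ₂ = -0.808425
x = cos φ₁ sin φ₂ − sin φ₁ cos φ₂ cos Δλ = 0.516215
θ = atan2(y, x) = -57.4400° → 302.5600° (mod 360°)

302.6°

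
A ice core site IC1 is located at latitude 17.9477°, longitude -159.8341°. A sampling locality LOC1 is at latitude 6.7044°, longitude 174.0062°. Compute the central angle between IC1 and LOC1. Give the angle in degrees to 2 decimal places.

27.87°

Δφ = -11.2433°,  Δλ = -26.1597°
a = sin²(Δφ/2) + cos φ₁ cos φ₂ sin²(Δλ/2) = 0.057986
c = 2·arcsin(√a) = 0.486387 rad = 27.8679°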